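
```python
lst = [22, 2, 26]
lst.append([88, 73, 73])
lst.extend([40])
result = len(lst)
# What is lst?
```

After line 1: lst = [22, 2, 26]
After line 2 (append adds [88, 73, 73] as single element): lst = [22, 2, 26, [88, 73, 73]]
After line 3 (extend unpacks [40], adds 40): lst = [22, 2, 26, [88, 73, 73], 40]
After line 4: result = len(lst) = 5

[22, 2, 26, [88, 73, 73], 40]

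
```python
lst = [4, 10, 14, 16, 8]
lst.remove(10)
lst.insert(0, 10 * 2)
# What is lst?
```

After line 1: lst = [4, 10, 14, 16, 8]
After line 2 (remove first 10): lst = [4, 14, 16, 8]
After line 3 (insert 20 at index 0): lst = [20, 4, 14, 16, 8]

[20, 4, 14, 16, 8]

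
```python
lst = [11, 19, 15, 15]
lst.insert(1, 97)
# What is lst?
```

[11, 97, 19, 15, 15]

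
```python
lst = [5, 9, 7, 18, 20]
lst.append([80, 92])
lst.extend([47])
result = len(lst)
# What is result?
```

After line 1: lst = [5, 9, 7, 18, 20]
After line 2 (append adds [80, 92] as single element): lst = [5, 9, 7, 18, 20, [80, 92]]
After line 3 (extend unpacks [47], adds 47): lst = [5, 9, 7, 18, 20, [80, 92], 47]
After line 4: result = len(lst) = 7

7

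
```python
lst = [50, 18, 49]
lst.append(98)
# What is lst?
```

[50, 18, 49, 98]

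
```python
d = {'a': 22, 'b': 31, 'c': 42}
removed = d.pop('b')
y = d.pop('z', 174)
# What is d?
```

After line 1: d = {'a': 22, 'b': 31, 'c': 42}
After line 2 (pop 'b' returns 31): d = {'a': 22, 'c': 42}, removed = 31
After line 3 (pop 'z' missing, returns default 174): d = {'a': 22, 'c': 42}, y = 174

{'a': 22, 'c': 42}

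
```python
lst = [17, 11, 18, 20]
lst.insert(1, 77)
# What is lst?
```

[17, 77, 11, 18, 20]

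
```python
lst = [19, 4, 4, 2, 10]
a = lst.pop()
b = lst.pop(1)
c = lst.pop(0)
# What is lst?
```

After line 1: lst = [19, 4, 4, 2, 10]
After line 2 (pop() -> a = 10): lst = [19, 4, 4, 2]
After line 3 (pop(1) -> b = 4): lst = [19, 4, 2]
After line 4 (pop(0) -> c = 19): lst = [4, 2]

[4, 2]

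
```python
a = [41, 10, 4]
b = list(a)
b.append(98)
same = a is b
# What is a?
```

After line 1: a = [41, 10, 4]
After line 2 (b = list(a) is a shallow copy, new object): a = [41, 10, 4], b = [41, 10, 4]
After line 3 (append only mutates b): a = [41, 10, 4], b = [41, 10, 4, 98]
After line 4 (same = a is b; different objects -> False): same = False

[41, 10, 4]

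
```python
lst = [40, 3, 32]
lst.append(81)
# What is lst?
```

[40, 3, 32, 81]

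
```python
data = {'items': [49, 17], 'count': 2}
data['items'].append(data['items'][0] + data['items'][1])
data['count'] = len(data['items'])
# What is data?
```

After line 1: data = {'items': [49, 17], 'count': 2}
After line 2 (append 49 + 17 = 66): data = {'items': [49, 17, 66], 'count': 2}
After line 3 (count = len(items) = 3): data = {'items': [49, 17, 66], 'count': 3}

{'items': [49, 17, 66], 'count': 3}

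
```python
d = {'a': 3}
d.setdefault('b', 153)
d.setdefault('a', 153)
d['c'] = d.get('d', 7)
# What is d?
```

After line 1: d = {'a': 3}
After line 2 (setdefault adds 'b'=153): d = {'a': 3, 'b': 153}
After line 3 (setdefault 'a' no-op, already exists): d = {'a': 3, 'b': 153}
After line 4 (get('d', 7) returns default since 'd' not in d): d = {'a': 3, 'b': 153, 'c': 7}

{'a': 3, 'b': 153, 'c': 7}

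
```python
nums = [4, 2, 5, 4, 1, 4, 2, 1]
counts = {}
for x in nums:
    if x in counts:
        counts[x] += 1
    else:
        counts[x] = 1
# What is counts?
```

Initial: counts = {}, nums = [4, 2, 5, 4, 1, 4, 2, 1]
See 4: counts = {4: 1}
See 2: counts = {4: 1, 2: 1}
See 5: counts = {4: 1, 2: 1, 5: 1}
See 4: counts = {4: 2, 2: 1, 5: 1}
See 1: counts = {4: 2, 2: 1, 5: 1, 1: 1}
See 4: counts = {4: 3, 2: 1, 5: 1, 1: 1}
See 2: counts = {4: 3, 2: 2, 5: 1, 1: 1}
See 1: counts = {4: 3, 2: 2, 5: 1, 1: 2}

{4: 3, 2: 2, 5: 1, 1: 2}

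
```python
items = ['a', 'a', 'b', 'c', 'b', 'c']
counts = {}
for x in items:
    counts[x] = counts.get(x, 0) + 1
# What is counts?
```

Initial: counts = {}, items = ['a', 'a', 'b', 'c', 'b', 'c']
See 'a': counts = {'a': 1}
See 'a': counts = {'a': 2}
See 'b': counts = {'a': 2, 'b': 1}
See 'c': counts = {'a': 2, 'b': 1, 'c': 1}
See 'b': counts = {'a': 2, 'b': 2, 'c': 1}
See 'c': counts = {'a': 2, 'b': 2, 'c': 2}

{'a': 2, 'b': 2, 'c': 2}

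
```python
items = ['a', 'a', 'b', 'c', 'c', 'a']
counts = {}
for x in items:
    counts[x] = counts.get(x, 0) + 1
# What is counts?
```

Initial: counts = {}, items = ['a', 'a', 'b', 'c', 'c', 'a']
See 'a': counts = {'a': 1}
See 'a': counts = {'a': 2}
See 'b': counts = {'a': 2, 'b': 1}
See 'c': counts = {'a': 2, 'b': 1, 'c': 1}
See 'c': counts = {'a': 2, 'b': 1, 'c': 2}
See 'a': counts = {'a': 3, 'b': 1, 'c': 2}

{'a': 3, 'b': 1, 'c': 2}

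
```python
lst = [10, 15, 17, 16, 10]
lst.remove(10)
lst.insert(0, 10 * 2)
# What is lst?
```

After line 1: lst = [10, 15, 17, 16, 10]
After line 2 (remove first 10): lst = [15, 17, 16, 10]
After line 3 (insert 20 at index 0): lst = [20, 15, 17, 16, 10]

[20, 15, 17, 16, 10]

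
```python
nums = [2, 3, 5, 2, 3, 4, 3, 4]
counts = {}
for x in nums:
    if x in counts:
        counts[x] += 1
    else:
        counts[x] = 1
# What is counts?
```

Initial: counts = {}, nums = [2, 3, 5, 2, 3, 4, 3, 4]
See 2: counts = {2: 1}
See 3: counts = {2: 1, 3: 1}
See 5: counts = {2: 1, 3: 1, 5: 1}
See 2: counts = {2: 2, 3: 1, 5: 1}
See 3: counts = {2: 2, 3: 2, 5: 1}
See 4: counts = {2: 2, 3: 2, 5: 1, 4: 1}
See 3: counts = {2: 2, 3: 3, 5: 1, 4: 1}
See 4: counts = {2: 2, 3: 3, 5: 1, 4: 2}

{2: 2, 3: 3, 5: 1, 4: 2}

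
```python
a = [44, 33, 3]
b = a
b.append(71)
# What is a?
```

After line 1: a = [44, 33, 3]
After line 2 (b = a is an alias, same object): a = [44, 33, 3], b = [44, 33, 3]
After line 3 (b.append mutates the shared list): a = [44, 33, 3, 71], b = [44, 33, 3, 71]

[44, 33, 3, 71]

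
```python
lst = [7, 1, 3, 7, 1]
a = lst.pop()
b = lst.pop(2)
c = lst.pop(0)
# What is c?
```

After line 1: lst = [7, 1, 3, 7, 1]
After line 2 (pop() -> a = 1): lst = [7, 1, 3, 7]
After line 3 (pop(2) -> b = 3): lst = [7, 1, 7]
After line 4 (pop(0) -> c = 7): lst = [1, 7]

7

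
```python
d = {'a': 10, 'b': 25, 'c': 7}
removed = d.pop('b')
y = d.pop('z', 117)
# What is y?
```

After line 1: d = {'a': 10, 'b': 25, 'c': 7}
After line 2 (pop 'b' returns 25): d = {'a': 10, 'c': 7}, removed = 25
After line 3 (pop 'z' missing, returns default 117): d = {'a': 10, 'c': 7}, y = 117

117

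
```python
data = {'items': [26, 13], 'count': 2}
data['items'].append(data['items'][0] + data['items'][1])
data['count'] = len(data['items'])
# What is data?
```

After line 1: data = {'items': [26, 13], 'count': 2}
After line 2 (append 26 + 13 = 39): data = {'items': [26, 13, 39], 'count': 2}
After line 3 (count = len(items) = 3): data = {'items': [26, 13, 39], 'count': 3}

{'items': [26, 13, 39], 'count': 3}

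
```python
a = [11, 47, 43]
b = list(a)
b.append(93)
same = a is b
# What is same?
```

After line 1: a = [11, 47, 43]
After line 2 (b = list(a) is a shallow copy, new object): a = [11, 47, 43], b = [11, 47, 43]
After line 3 (append only mutates b): a = [11, 47, 43], b = [11, 47, 43, 93]
After line 4 (same = a is b; different objects -> False): same = False

False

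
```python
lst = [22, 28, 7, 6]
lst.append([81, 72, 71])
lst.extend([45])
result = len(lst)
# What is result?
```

After line 1: lst = [22, 28, 7, 6]
After line 2 (append adds [81, 72, 71] as single element): lst = [22, 28, 7, 6, [81, 72, 71]]
After line 3 (extend unpacks [45], adds 45): lst = [22, 28, 7, 6, [81, 72, 71], 45]
After line 4: result = len(lst) = 6

6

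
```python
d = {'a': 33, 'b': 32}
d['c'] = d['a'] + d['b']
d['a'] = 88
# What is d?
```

After line 1: d = {'a': 33, 'b': 32}
After line 2 (d['c'] = 33 + 32): d = {'a': 33, 'b': 32, 'c': 65}
After line 3: d = {'a': 88, 'b': 32, 'c': 65}

{'a': 88, 'b': 32, 'c': 65}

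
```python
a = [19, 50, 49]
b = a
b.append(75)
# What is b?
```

After line 1: a = [19, 50, 49]
After line 2 (b = a is an alias, same object): a = [19, 50, 49], b = [19, 50, 49]
After line 3 (b.append mutates the shared list): a = [19, 50, 49, 75], b = [19, 50, 49, 75]

[19, 50, 49, 75]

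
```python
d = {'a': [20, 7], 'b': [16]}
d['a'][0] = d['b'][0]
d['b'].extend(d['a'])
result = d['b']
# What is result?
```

After line 1: d = {'a': [20, 7], 'b': [16]}
After line 2 (a[0] = b[0] = 16): d = {'a': [16, 7], 'b': [16]}
After line 3 (b.extend(a) appends [16, 7]): d = {'a': [16, 7], 'b': [16, 16, 7]}
After line 4: result = d['b'] = [16, 16, 7]

[16, 16, 7]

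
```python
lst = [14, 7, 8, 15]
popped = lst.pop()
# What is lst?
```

[14, 7, 8]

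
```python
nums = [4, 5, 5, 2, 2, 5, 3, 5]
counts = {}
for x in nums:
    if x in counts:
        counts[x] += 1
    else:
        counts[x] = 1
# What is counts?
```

Initial: counts = {}, nums = [4, 5, 5, 2, 2, 5, 3, 5]
See 4: counts = {4: 1}
See 5: counts = {4: 1, 5: 1}
See 5: counts = {4: 1, 5: 2}
See 2: counts = {4: 1, 5: 2, 2: 1}
See 2: counts = {4: 1, 5: 2, 2: 2}
See 5: counts = {4: 1, 5: 3, 2: 2}
See 3: counts = {4: 1, 5: 3, 2: 2, 3: 1}
See 5: counts = {4: 1, 5: 4, 2: 2, 3: 1}

{4: 1, 5: 4, 2: 2, 3: 1}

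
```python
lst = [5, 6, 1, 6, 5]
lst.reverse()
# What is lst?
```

[5, 6, 1, 6, 5]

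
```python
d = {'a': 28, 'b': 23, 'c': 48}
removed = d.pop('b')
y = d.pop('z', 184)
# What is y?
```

After line 1: d = {'a': 28, 'b': 23, 'c': 48}
After line 2 (pop 'b' returns 23): d = {'a': 28, 'c': 48}, removed = 23
After line 3 (pop 'z' missing, returns default 184): d = {'a': 28, 'c': 48}, y = 184

184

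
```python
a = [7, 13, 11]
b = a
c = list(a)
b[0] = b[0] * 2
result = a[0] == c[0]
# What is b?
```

After line 1: a = [7, 13, 11]
After line 2 (b = a, alias): a = [7, 13, 11], b = [7, 13, 11]
After line 3 (c = list(a) is a copy, new object): c = [7, 13, 11]
After line 4 (b[0] = 7 * 2 = 14; mutates shared a/b): a = b = [14, 13, 11], c = [7, 13, 11]
After line 5 (a[0] = 14, c[0] = 7; result = False)

[14, 13, 11]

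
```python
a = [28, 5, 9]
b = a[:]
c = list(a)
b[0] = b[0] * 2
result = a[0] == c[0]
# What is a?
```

After line 1: a = [28, 5, 9]
After line 2 (b = a[:], copy): a = [28, 5, 9], b = [28, 5, 9]
After line 3 (c = list(a) is a copy, new object): c = [28, 5, 9]
After line 4 (b[0] = 28 * 2 = 56; only b mutates (copy)): a = [28, 5, 9], b = [56, 5, 9], c = [28, 5, 9]
After line 5 (a[0] = 28, c[0] = 28; result = True)

[28, 5, 9]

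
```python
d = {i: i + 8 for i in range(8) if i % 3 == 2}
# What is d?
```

{2: 10, 5: 13}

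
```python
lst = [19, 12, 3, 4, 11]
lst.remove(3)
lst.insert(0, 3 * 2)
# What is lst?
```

After line 1: lst = [19, 12, 3, 4, 11]
After line 2 (remove first 3): lst = [19, 12, 4, 11]
After line 3 (insert 6 at index 0): lst = [6, 19, 12, 4, 11]

[6, 19, 12, 4, 11]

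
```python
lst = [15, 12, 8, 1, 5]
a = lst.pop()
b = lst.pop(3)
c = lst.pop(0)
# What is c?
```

After line 1: lst = [15, 12, 8, 1, 5]
After line 2 (pop() -> a = 5): lst = [15, 12, 8, 1]
After line 3 (pop(3) -> b = 1): lst = [15, 12, 8]
After line 4 (pop(0) -> c = 15): lst = [12, 8]

15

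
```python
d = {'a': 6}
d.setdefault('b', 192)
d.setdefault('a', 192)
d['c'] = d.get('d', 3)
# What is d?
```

After line 1: d = {'a': 6}
After line 2 (setdefault adds 'b'=192): d = {'a': 6, 'b': 192}
After line 3 (setdefault 'a' no-op, already exists): d = {'a': 6, 'b': 192}
After line 4 (get('d', 3) returns default since 'd' not in d): d = {'a': 6, 'b': 192, 'c': 3}

{'a': 6, 'b': 192, 'c': 3}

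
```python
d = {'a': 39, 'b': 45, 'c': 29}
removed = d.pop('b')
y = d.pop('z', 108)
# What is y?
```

After line 1: d = {'a': 39, 'b': 45, 'c': 29}
After line 2 (pop 'b' returns 45): d = {'a': 39, 'c': 29}, removed = 45
After line 3 (pop 'z' missing, returns default 108): d = {'a': 39, 'c': 29}, y = 108

108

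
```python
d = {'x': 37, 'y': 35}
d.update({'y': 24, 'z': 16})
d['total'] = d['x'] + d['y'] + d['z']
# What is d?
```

After line 1: d = {'x': 37, 'y': 35}
After line 2 (y overwritten, z added): d = {'x': 37, 'y': 24, 'z': 16}
After line 3 (total = 37 + 24 + 16 = 77): d = {'x': 37, 'y': 24, 'z': 16, 'total': 77}

{'x': 37, 'y': 24, 'z': 16, 'total': 77}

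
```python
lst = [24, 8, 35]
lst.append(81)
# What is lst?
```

[24, 8, 35, 81]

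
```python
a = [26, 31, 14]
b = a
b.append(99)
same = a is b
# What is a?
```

After line 1: a = [26, 31, 14]
After line 2 (b = a is an alias, same object): a = [26, 31, 14], b = [26, 31, 14]
After line 3 (b.append mutates the shared list): a = [26, 31, 14, 99], b = [26, 31, 14, 99]
After line 4 (same = a is b; same object -> True): same = True

[26, 31, 14, 99]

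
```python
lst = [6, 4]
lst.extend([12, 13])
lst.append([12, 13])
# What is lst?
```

After line 1: lst = [6, 4]
After line 2 (extend unpacks [12, 13]): lst = [6, 4, 12, 13]
After line 3 (append adds [12, 13] as single element): lst = [6, 4, 12, 13, [12, 13]]

[6, 4, 12, 13, [12, 13]]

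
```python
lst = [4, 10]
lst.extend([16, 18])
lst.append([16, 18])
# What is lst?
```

After line 1: lst = [4, 10]
After line 2 (extend unpacks [16, 18]): lst = [4, 10, 16, 18]
After line 3 (append adds [16, 18] as single element): lst = [4, 10, 16, 18, [16, 18]]

[4, 10, 16, 18, [16, 18]]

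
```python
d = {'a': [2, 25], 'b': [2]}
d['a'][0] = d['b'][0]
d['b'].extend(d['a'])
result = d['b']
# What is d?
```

After line 1: d = {'a': [2, 25], 'b': [2]}
After line 2 (a[0] = b[0] = 2): d = {'a': [2, 25], 'b': [2]}
After line 3 (b.extend(a) appends [2, 25]): d = {'a': [2, 25], 'b': [2, 2, 25]}
After line 4: result = d['b'] = [2, 2, 25]

{'a': [2, 25], 'b': [2, 2, 25]}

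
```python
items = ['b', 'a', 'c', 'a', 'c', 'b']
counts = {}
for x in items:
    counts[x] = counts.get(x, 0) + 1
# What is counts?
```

Initial: counts = {}, items = ['b', 'a', 'c', 'a', 'c', 'b']
See 'b': counts = {'b': 1}
See 'a': counts = {'b': 1, 'a': 1}
See 'c': counts = {'b': 1, 'a': 1, 'c': 1}
See 'a': counts = {'b': 1, 'a': 2, 'c': 1}
See 'c': counts = {'b': 1, 'a': 2, 'c': 2}
See 'b': counts = {'b': 2, 'a': 2, 'c': 2}

{'b': 2, 'a': 2, 'c': 2}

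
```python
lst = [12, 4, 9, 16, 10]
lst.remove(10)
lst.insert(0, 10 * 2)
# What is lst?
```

After line 1: lst = [12, 4, 9, 16, 10]
After line 2 (remove first 10): lst = [12, 4, 9, 16]
After line 3 (insert 20 at index 0): lst = [20, 12, 4, 9, 16]

[20, 12, 4, 9, 16]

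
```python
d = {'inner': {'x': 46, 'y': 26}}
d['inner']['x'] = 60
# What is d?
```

After line 1: d = {'inner': {'x': 46, 'y': 26}}
After line 2 (inner x overwritten): d = {'inner': {'x': 60, 'y': 26}}

{'inner': {'x': 60, 'y': 26}}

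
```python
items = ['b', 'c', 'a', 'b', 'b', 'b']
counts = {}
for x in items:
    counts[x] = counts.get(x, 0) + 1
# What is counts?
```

Initial: counts = {}, items = ['b', 'c', 'a', 'b', 'b', 'b']
See 'b': counts = {'b': 1}
See 'c': counts = {'b': 1, 'c': 1}
See 'a': counts = {'b': 1, 'c': 1, 'a': 1}
See 'b': counts = {'b': 2, 'c': 1, 'a': 1}
See 'b': counts = {'b': 3, 'c': 1, 'a': 1}
See 'b': counts = {'b': 4, 'c': 1, 'a': 1}

{'b': 4, 'c': 1, 'a': 1}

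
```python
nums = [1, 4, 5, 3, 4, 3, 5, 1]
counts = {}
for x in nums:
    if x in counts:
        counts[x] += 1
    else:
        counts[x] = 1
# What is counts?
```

Initial: counts = {}, nums = [1, 4, 5, 3, 4, 3, 5, 1]
See 1: counts = {1: 1}
See 4: counts = {1: 1, 4: 1}
See 5: counts = {1: 1, 4: 1, 5: 1}
See 3: counts = {1: 1, 4: 1, 5: 1, 3: 1}
See 4: counts = {1: 1, 4: 2, 5: 1, 3: 1}
See 3: counts = {1: 1, 4: 2, 5: 1, 3: 2}
See 5: counts = {1: 1, 4: 2, 5: 2, 3: 2}
See 1: counts = {1: 2, 4: 2, 5: 2, 3: 2}

{1: 2, 4: 2, 5: 2, 3: 2}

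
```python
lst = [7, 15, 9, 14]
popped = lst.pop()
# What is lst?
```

[7, 15, 9]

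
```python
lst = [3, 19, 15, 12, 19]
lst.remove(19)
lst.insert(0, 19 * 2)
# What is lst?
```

After line 1: lst = [3, 19, 15, 12, 19]
After line 2 (remove first 19): lst = [3, 15, 12, 19]
After line 3 (insert 38 at index 0): lst = [38, 3, 15, 12, 19]

[38, 3, 15, 12, 19]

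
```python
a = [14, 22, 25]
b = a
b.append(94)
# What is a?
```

After line 1: a = [14, 22, 25]
After line 2 (b = a is an alias, same object): a = [14, 22, 25], b = [14, 22, 25]
After line 3 (b.append mutates the shared list): a = [14, 22, 25, 94], b = [14, 22, 25, 94]

[14, 22, 25, 94]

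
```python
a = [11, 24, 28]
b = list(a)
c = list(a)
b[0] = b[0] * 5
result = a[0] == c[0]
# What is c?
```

After line 1: a = [11, 24, 28]
After line 2 (b = list(a), copy): a = [11, 24, 28], b = [11, 24, 28]
After line 3 (c = list(a) is a copy, new object): c = [11, 24, 28]
After line 4 (b[0] = 11 * 5 = 55; only b mutates (copy)): a = [11, 24, 28], b = [55, 24, 28], c = [11, 24, 28]
After line 5 (a[0] = 11, c[0] = 11; result = True)

[11, 24, 28]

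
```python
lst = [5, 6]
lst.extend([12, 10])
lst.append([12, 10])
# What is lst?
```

After line 1: lst = [5, 6]
After line 2 (extend unpacks [12, 10]): lst = [5, 6, 12, 10]
After line 3 (append adds [12, 10] as single element): lst = [5, 6, 12, 10, [12, 10]]

[5, 6, 12, 10, [12, 10]]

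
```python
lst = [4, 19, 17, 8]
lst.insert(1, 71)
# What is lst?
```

[4, 71, 19, 17, 8]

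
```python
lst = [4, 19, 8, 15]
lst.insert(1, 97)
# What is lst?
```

[4, 97, 19, 8, 15]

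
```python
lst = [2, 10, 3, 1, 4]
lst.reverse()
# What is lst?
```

[4, 1, 3, 10, 2]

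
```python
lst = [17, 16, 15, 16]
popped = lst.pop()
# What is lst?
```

[17, 16, 15]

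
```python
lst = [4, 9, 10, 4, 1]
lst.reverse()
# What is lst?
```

[1, 4, 10, 9, 4]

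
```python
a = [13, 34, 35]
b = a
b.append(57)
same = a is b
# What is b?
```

After line 1: a = [13, 34, 35]
After line 2 (b = a is an alias, same object): a = [13, 34, 35], b = [13, 34, 35]
After line 3 (b.append mutates the shared list): a = [13, 34, 35, 57], b = [13, 34, 35, 57]
After line 4 (same = a is b; same object -> True): same = True

[13, 34, 35, 57]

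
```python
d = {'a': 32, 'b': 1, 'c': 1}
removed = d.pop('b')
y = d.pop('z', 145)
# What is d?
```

After line 1: d = {'a': 32, 'b': 1, 'c': 1}
After line 2 (pop 'b' returns 1): d = {'a': 32, 'c': 1}, removed = 1
After line 3 (pop 'z' missing, returns default 145): d = {'a': 32, 'c': 1}, y = 145

{'a': 32, 'c': 1}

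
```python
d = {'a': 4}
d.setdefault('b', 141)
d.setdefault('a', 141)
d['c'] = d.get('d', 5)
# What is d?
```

After line 1: d = {'a': 4}
After line 2 (setdefault adds 'b'=141): d = {'a': 4, 'b': 141}
After line 3 (setdefault 'a' no-op, already exists): d = {'a': 4, 'b': 141}
After line 4 (get('d', 5) returns default since 'd' not in d): d = {'a': 4, 'b': 141, 'c': 5}

{'a': 4, 'b': 141, 'c': 5}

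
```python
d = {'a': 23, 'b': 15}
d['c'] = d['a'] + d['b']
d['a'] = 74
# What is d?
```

After line 1: d = {'a': 23, 'b': 15}
After line 2 (d['c'] = 23 + 15): d = {'a': 23, 'b': 15, 'c': 38}
After line 3: d = {'a': 74, 'b': 15, 'c': 38}

{'a': 74, 'b': 15, 'c': 38}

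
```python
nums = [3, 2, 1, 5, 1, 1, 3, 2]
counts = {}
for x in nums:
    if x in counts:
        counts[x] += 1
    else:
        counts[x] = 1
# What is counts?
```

Initial: counts = {}, nums = [3, 2, 1, 5, 1, 1, 3, 2]
See 3: counts = {3: 1}
See 2: counts = {3: 1, 2: 1}
See 1: counts = {3: 1, 2: 1, 1: 1}
See 5: counts = {3: 1, 2: 1, 1: 1, 5: 1}
See 1: counts = {3: 1, 2: 1, 1: 2, 5: 1}
See 1: counts = {3: 1, 2: 1, 1: 3, 5: 1}
See 3: counts = {3: 2, 2: 1, 1: 3, 5: 1}
See 2: counts = {3: 2, 2: 2, 1: 3, 5: 1}

{3: 2, 2: 2, 1: 3, 5: 1}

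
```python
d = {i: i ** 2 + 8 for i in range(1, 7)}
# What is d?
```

{1: 9, 2: 12, 3: 17, 4: 24, 5: 33, 6: 44}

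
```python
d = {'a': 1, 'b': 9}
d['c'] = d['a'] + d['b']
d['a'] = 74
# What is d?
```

After line 1: d = {'a': 1, 'b': 9}
After line 2 (d['c'] = 1 + 9): d = {'a': 1, 'b': 9, 'c': 10}
After line 3: d = {'a': 74, 'b': 9, 'c': 10}

{'a': 74, 'b': 9, 'c': 10}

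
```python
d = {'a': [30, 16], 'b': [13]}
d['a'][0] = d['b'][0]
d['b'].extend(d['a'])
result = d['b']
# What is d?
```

After line 1: d = {'a': [30, 16], 'b': [13]}
After line 2 (a[0] = b[0] = 13): d = {'a': [13, 16], 'b': [13]}
After line 3 (b.extend(a) appends [13, 16]): d = {'a': [13, 16], 'b': [13, 13, 16]}
After line 4: result = d['b'] = [13, 13, 16]

{'a': [13, 16], 'b': [13, 13, 16]}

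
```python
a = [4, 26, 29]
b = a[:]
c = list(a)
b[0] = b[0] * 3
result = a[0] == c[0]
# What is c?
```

After line 1: a = [4, 26, 29]
After line 2 (b = a[:], copy): a = [4, 26, 29], b = [4, 26, 29]
After line 3 (c = list(a) is a copy, new object): c = [4, 26, 29]
After line 4 (b[0] = 4 * 3 = 12; only b mutates (copy)): a = [4, 26, 29], b = [12, 26, 29], c = [4, 26, 29]
After line 5 (a[0] = 4, c[0] = 4; result = True)

[4, 26, 29]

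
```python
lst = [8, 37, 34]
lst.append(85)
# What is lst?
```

[8, 37, 34, 85]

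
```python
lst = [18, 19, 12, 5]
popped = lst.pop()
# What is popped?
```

5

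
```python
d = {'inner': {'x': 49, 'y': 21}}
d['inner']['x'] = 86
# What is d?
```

After line 1: d = {'inner': {'x': 49, 'y': 21}}
After line 2 (inner x overwritten): d = {'inner': {'x': 86, 'y': 21}}

{'inner': {'x': 86, 'y': 21}}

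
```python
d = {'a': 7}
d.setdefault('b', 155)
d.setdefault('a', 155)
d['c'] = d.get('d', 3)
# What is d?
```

After line 1: d = {'a': 7}
After line 2 (setdefault adds 'b'=155): d = {'a': 7, 'b': 155}
After line 3 (setdefault 'a' no-op, already exists): d = {'a': 7, 'b': 155}
After line 4 (get('d', 3) returns default since 'd' not in d): d = {'a': 7, 'b': 155, 'c': 3}

{'a': 7, 'b': 155, 'c': 3}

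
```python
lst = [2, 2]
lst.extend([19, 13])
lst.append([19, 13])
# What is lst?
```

After line 1: lst = [2, 2]
After line 2 (extend unpacks [19, 13]): lst = [2, 2, 19, 13]
After line 3 (append adds [19, 13] as single element): lst = [2, 2, 19, 13, [19, 13]]

[2, 2, 19, 13, [19, 13]]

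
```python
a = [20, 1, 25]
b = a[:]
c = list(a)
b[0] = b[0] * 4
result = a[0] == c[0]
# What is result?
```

After line 1: a = [20, 1, 25]
After line 2 (b = a[:], copy): a = [20, 1, 25], b = [20, 1, 25]
After line 3 (c = list(a) is a copy, new object): c = [20, 1, 25]
After line 4 (b[0] = 20 * 4 = 80; only b mutates (copy)): a = [20, 1, 25], b = [80, 1, 25], c = [20, 1, 25]
After line 5 (a[0] = 20, c[0] = 20; result = True)

True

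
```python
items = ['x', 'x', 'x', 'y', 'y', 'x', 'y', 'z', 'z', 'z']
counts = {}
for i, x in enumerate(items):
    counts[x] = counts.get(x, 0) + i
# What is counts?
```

Initial: counts = {}, items = ['x', 'x', 'x', 'y', 'y', 'x', 'y', 'z', 'z', 'z']
i=0, x='x': counts = {'x': 0}
i=1, x='x': counts = {'x': 1}
i=2, x='x': counts = {'x': 3}
i=3, x='y': counts = {'x': 3, 'y': 3}
i=4, x='y': counts = {'x': 3, 'y': 7}
i=5, x='x': counts = {'x': 8, 'y': 7}
i=6, x='y': counts = {'x': 8, 'y': 13}
i=7, x='z': counts = {'x': 8, 'y': 13, 'z': 7}
i=8, x='z': counts = {'x': 8, 'y': 13, 'z': 15}
i=9, x='z': counts = {'x': 8, 'y': 13, 'z': 24}

{'x': 8, 'y': 13, 'z': 24}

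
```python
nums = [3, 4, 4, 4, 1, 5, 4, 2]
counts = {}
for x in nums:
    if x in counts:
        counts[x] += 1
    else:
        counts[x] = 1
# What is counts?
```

Initial: counts = {}, nums = [3, 4, 4, 4, 1, 5, 4, 2]
See 3: counts = {3: 1}
See 4: counts = {3: 1, 4: 1}
See 4: counts = {3: 1, 4: 2}
See 4: counts = {3: 1, 4: 3}
See 1: counts = {3: 1, 4: 3, 1: 1}
See 5: counts = {3: 1, 4: 3, 1: 1, 5: 1}
See 4: counts = {3: 1, 4: 4, 1: 1, 5: 1}
See 2: counts = {3: 1, 4: 4, 1: 1, 5: 1, 2: 1}

{3: 1, 4: 4, 1: 1, 5: 1, 2: 1}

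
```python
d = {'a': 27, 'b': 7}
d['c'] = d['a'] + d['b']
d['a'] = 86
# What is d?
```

After line 1: d = {'a': 27, 'b': 7}
After line 2 (d['c'] = 27 + 7): d = {'a': 27, 'b': 7, 'c': 34}
After line 3: d = {'a': 86, 'b': 7, 'c': 34}

{'a': 86, 'b': 7, 'c': 34}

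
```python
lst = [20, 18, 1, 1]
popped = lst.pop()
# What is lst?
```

[20, 18, 1]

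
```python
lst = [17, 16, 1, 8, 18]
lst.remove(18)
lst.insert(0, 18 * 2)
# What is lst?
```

After line 1: lst = [17, 16, 1, 8, 18]
After line 2 (remove first 18): lst = [17, 16, 1, 8]
After line 3 (insert 36 at index 0): lst = [36, 17, 16, 1, 8]

[36, 17, 16, 1, 8]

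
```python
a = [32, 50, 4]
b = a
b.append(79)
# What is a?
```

After line 1: a = [32, 50, 4]
After line 2 (b = a is an alias, same object): a = [32, 50, 4], b = [32, 50, 4]
After line 3 (b.append mutates the shared list): a = [32, 50, 4, 79], b = [32, 50, 4, 79]

[32, 50, 4, 79]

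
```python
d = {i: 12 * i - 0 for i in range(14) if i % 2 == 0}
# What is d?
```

{0: 0, 2: 24, 4: 48, 6: 72, 8: 96, 10: 120, 12: 144}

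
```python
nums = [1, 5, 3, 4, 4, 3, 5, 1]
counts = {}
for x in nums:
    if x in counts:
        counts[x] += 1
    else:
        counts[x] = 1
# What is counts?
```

Initial: counts = {}, nums = [1, 5, 3, 4, 4, 3, 5, 1]
See 1: counts = {1: 1}
See 5: counts = {1: 1, 5: 1}
See 3: counts = {1: 1, 5: 1, 3: 1}
See 4: counts = {1: 1, 5: 1, 3: 1, 4: 1}
See 4: counts = {1: 1, 5: 1, 3: 1, 4: 2}
See 3: counts = {1: 1, 5: 1, 3: 2, 4: 2}
See 5: counts = {1: 1, 5: 2, 3: 2, 4: 2}
See 1: counts = {1: 2, 5: 2, 3: 2, 4: 2}

{1: 2, 5: 2, 3: 2, 4: 2}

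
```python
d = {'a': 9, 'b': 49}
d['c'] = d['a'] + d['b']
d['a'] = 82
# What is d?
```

After line 1: d = {'a': 9, 'b': 49}
After line 2 (d['c'] = 9 + 49): d = {'a': 9, 'b': 49, 'c': 58}
After line 3: d = {'a': 82, 'b': 49, 'c': 58}

{'a': 82, 'b': 49, 'c': 58}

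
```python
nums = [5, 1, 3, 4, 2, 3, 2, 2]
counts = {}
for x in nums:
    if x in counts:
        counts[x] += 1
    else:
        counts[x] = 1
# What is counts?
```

Initial: counts = {}, nums = [5, 1, 3, 4, 2, 3, 2, 2]
See 5: counts = {5: 1}
See 1: counts = {5: 1, 1: 1}
See 3: counts = {5: 1, 1: 1, 3: 1}
See 4: counts = {5: 1, 1: 1, 3: 1, 4: 1}
See 2: counts = {5: 1, 1: 1, 3: 1, 4: 1, 2: 1}
See 3: counts = {5: 1, 1: 1, 3: 2, 4: 1, 2: 1}
See 2: counts = {5: 1, 1: 1, 3: 2, 4: 1, 2: 2}
See 2: counts = {5: 1, 1: 1, 3: 2, 4: 1, 2: 3}

{5: 1, 1: 1, 3: 2, 4: 1, 2: 3}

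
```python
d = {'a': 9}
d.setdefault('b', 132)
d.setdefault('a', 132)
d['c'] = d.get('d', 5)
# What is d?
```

After line 1: d = {'a': 9}
After line 2 (setdefault adds 'b'=132): d = {'a': 9, 'b': 132}
After line 3 (setdefault 'a' no-op, already exists): d = {'a': 9, 'b': 132}
After line 4 (get('d', 5) returns default since 'd' not in d): d = {'a': 9, 'b': 132, 'c': 5}

{'a': 9, 'b': 132, 'c': 5}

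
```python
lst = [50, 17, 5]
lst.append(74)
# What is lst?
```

[50, 17, 5, 74]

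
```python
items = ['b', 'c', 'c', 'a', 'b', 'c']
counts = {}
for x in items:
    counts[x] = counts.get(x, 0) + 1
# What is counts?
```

Initial: counts = {}, items = ['b', 'c', 'c', 'a', 'b', 'c']
See 'b': counts = {'b': 1}
See 'c': counts = {'b': 1, 'c': 1}
See 'c': counts = {'b': 1, 'c': 2}
See 'a': counts = {'b': 1, 'c': 2, 'a': 1}
See 'b': counts = {'b': 2, 'c': 2, 'a': 1}
See 'c': counts = {'b': 2, 'c': 3, 'a': 1}

{'b': 2, 'c': 3, 'a': 1}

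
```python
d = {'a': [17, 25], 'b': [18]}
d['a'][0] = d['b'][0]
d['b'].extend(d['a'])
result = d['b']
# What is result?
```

After line 1: d = {'a': [17, 25], 'b': [18]}
After line 2 (a[0] = b[0] = 18): d = {'a': [18, 25], 'b': [18]}
After line 3 (b.extend(a) appends [18, 25]): d = {'a': [18, 25], 'b': [18, 18, 25]}
After line 4: result = d['b'] = [18, 18, 25]

[18, 18, 25]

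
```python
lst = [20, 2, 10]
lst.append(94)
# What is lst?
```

[20, 2, 10, 94]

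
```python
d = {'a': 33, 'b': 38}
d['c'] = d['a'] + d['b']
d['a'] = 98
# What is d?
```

After line 1: d = {'a': 33, 'b': 38}
After line 2 (d['c'] = 33 + 38): d = {'a': 33, 'b': 38, 'c': 71}
After line 3: d = {'a': 98, 'b': 38, 'c': 71}

{'a': 98, 'b': 38, 'c': 71}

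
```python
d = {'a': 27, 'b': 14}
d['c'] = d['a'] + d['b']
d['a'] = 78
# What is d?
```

After line 1: d = {'a': 27, 'b': 14}
After line 2 (d['c'] = 27 + 14): d = {'a': 27, 'b': 14, 'c': 41}
After line 3: d = {'a': 78, 'b': 14, 'c': 41}

{'a': 78, 'b': 14, 'c': 41}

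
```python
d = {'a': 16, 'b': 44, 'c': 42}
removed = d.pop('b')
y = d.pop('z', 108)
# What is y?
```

After line 1: d = {'a': 16, 'b': 44, 'c': 42}
After line 2 (pop 'b' returns 44): d = {'a': 16, 'c': 42}, removed = 44
After line 3 (pop 'z' missing, returns default 108): d = {'a': 16, 'c': 42}, y = 108

108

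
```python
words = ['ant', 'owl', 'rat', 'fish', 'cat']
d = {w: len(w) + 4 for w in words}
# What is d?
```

{'ant': 7, 'owl': 7, 'rat': 7, 'fish': 8, 'cat': 7}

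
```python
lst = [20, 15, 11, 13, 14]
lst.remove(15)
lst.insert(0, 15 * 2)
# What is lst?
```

After line 1: lst = [20, 15, 11, 13, 14]
After line 2 (remove first 15): lst = [20, 11, 13, 14]
After line 3 (insert 30 at index 0): lst = [30, 20, 11, 13, 14]

[30, 20, 11, 13, 14]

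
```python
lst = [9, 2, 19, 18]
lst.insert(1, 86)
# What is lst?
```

[9, 86, 2, 19, 18]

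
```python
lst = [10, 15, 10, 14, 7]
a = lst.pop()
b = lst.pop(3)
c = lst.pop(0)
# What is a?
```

After line 1: lst = [10, 15, 10, 14, 7]
After line 2 (pop() -> a = 7): lst = [10, 15, 10, 14]
After line 3 (pop(3) -> b = 14): lst = [10, 15, 10]
After line 4 (pop(0) -> c = 10): lst = [15, 10]

7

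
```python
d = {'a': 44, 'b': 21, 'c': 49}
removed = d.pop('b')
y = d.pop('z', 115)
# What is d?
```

After line 1: d = {'a': 44, 'b': 21, 'c': 49}
After line 2 (pop 'b' returns 21): d = {'a': 44, 'c': 49}, removed = 21
After line 3 (pop 'z' missing, returns default 115): d = {'a': 44, 'c': 49}, y = 115

{'a': 44, 'c': 49}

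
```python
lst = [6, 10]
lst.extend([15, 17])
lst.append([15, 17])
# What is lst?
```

After line 1: lst = [6, 10]
After line 2 (extend unpacks [15, 17]): lst = [6, 10, 15, 17]
After line 3 (append adds [15, 17] as single element): lst = [6, 10, 15, 17, [15, 17]]

[6, 10, 15, 17, [15, 17]]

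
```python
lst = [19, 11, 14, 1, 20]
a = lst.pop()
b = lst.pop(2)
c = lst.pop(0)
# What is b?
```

After line 1: lst = [19, 11, 14, 1, 20]
After line 2 (pop() -> a = 20): lst = [19, 11, 14, 1]
After line 3 (pop(2) -> b = 14): lst = [19, 11, 1]
After line 4 (pop(0) -> c = 19): lst = [11, 1]

14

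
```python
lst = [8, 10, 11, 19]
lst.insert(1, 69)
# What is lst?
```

[8, 69, 10, 11, 19]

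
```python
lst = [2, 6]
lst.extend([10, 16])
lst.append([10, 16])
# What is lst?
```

After line 1: lst = [2, 6]
After line 2 (extend unpacks [10, 16]): lst = [2, 6, 10, 16]
After line 3 (append adds [10, 16] as single element): lst = [2, 6, 10, 16, [10, 16]]

[2, 6, 10, 16, [10, 16]]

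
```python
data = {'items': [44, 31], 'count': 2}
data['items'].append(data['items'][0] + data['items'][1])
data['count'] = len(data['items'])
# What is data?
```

After line 1: data = {'items': [44, 31], 'count': 2}
After line 2 (append 44 + 31 = 75): data = {'items': [44, 31, 75], 'count': 2}
After line 3 (count = len(items) = 3): data = {'items': [44, 31, 75], 'count': 3}

{'items': [44, 31, 75], 'count': 3}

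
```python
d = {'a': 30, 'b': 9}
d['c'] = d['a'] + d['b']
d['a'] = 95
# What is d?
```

After line 1: d = {'a': 30, 'b': 9}
After line 2 (d['c'] = 30 + 9): d = {'a': 30, 'b': 9, 'c': 39}
After line 3: d = {'a': 95, 'b': 9, 'c': 39}

{'a': 95, 'b': 9, 'c': 39}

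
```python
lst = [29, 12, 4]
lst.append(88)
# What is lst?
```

[29, 12, 4, 88]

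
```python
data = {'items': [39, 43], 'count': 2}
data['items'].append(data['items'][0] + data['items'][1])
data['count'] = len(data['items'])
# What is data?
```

After line 1: data = {'items': [39, 43], 'count': 2}
After line 2 (append 39 + 43 = 82): data = {'items': [39, 43, 82], 'count': 2}
After line 3 (count = len(items) = 3): data = {'items': [39, 43, 82], 'count': 3}

{'items': [39, 43, 82], 'count': 3}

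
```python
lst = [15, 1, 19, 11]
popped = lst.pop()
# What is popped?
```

11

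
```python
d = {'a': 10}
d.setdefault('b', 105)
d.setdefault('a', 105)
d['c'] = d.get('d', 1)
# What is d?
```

After line 1: d = {'a': 10}
After line 2 (setdefault adds 'b'=105): d = {'a': 10, 'b': 105}
After line 3 (setdefault 'a' no-op, already exists): d = {'a': 10, 'b': 105}
After line 4 (get('d', 1) returns default since 'd' not in d): d = {'a': 10, 'b': 105, 'c': 1}

{'a': 10, 'b': 105, 'c': 1}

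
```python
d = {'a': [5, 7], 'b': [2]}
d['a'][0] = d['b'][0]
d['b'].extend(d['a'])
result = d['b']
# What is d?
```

After line 1: d = {'a': [5, 7], 'b': [2]}
After line 2 (a[0] = b[0] = 2): d = {'a': [2, 7], 'b': [2]}
After line 3 (b.extend(a) appends [2, 7]): d = {'a': [2, 7], 'b': [2, 2, 7]}
After line 4: result = d['b'] = [2, 2, 7]

{'a': [2, 7], 'b': [2, 2, 7]}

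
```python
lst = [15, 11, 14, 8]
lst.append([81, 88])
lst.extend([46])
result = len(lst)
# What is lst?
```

After line 1: lst = [15, 11, 14, 8]
After line 2 (append adds [81, 88] as single element): lst = [15, 11, 14, 8, [81, 88]]
After line 3 (extend unpacks [46], adds 46): lst = [15, 11, 14, 8, [81, 88], 46]
After line 4: result = len(lst) = 6

[15, 11, 14, 8, [81, 88], 46]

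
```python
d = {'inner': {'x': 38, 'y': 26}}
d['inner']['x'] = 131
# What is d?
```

After line 1: d = {'inner': {'x': 38, 'y': 26}}
After line 2 (inner x overwritten): d = {'inner': {'x': 131, 'y': 26}}

{'inner': {'x': 131, 'y': 26}}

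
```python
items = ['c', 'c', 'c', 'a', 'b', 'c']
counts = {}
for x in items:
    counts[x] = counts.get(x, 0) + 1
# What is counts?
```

Initial: counts = {}, items = ['c', 'c', 'c', 'a', 'b', 'c']
See 'c': counts = {'c': 1}
See 'c': counts = {'c': 2}
See 'c': counts = {'c': 3}
See 'a': counts = {'c': 3, 'a': 1}
See 'b': counts = {'c': 3, 'a': 1, 'b': 1}
See 'c': counts = {'c': 4, 'a': 1, 'b': 1}

{'c': 4, 'a': 1, 'b': 1}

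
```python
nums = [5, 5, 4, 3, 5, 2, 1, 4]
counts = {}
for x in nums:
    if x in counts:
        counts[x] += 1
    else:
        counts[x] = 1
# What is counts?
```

Initial: counts = {}, nums = [5, 5, 4, 3, 5, 2, 1, 4]
See 5: counts = {5: 1}
See 5: counts = {5: 2}
See 4: counts = {5: 2, 4: 1}
See 3: counts = {5: 2, 4: 1, 3: 1}
See 5: counts = {5: 3, 4: 1, 3: 1}
See 2: counts = {5: 3, 4: 1, 3: 1, 2: 1}
See 1: counts = {5: 3, 4: 1, 3: 1, 2: 1, 1: 1}
See 4: counts = {5: 3, 4: 2, 3: 1, 2: 1, 1: 1}

{5: 3, 4: 2, 3: 1, 2: 1, 1: 1}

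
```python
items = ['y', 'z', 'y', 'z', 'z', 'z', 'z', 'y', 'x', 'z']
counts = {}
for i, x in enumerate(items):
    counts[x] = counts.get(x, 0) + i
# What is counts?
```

Initial: counts = {}, items = ['y', 'z', 'y', 'z', 'z', 'z', 'z', 'y', 'x', 'z']
i=0, x='y': counts = {'y': 0}
i=1, x='z': counts = {'y': 0, 'z': 1}
i=2, x='y': counts = {'y': 2, 'z': 1}
i=3, x='z': counts = {'y': 2, 'z': 4}
i=4, x='z': counts = {'y': 2, 'z': 8}
i=5, x='z': counts = {'y': 2, 'z': 13}
i=6, x='z': counts = {'y': 2, 'z': 19}
i=7, x='y': counts = {'y': 9, 'z': 19}
i=8, x='x': counts = {'y': 9, 'z': 19, 'x': 8}
i=9, x='z': counts = {'y': 9, 'z': 28, 'x': 8}

{'y': 9, 'z': 28, 'x': 8}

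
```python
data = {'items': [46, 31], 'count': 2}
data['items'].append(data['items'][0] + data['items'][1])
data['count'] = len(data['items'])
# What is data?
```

After line 1: data = {'items': [46, 31], 'count': 2}
After line 2 (append 46 + 31 = 77): data = {'items': [46, 31, 77], 'count': 2}
After line 3 (count = len(items) = 3): data = {'items': [46, 31, 77], 'count': 3}

{'items': [46, 31, 77], 'count': 3}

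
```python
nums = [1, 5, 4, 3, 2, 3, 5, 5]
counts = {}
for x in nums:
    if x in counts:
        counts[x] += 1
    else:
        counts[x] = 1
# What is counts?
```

Initial: counts = {}, nums = [1, 5, 4, 3, 2, 3, 5, 5]
See 1: counts = {1: 1}
See 5: counts = {1: 1, 5: 1}
See 4: counts = {1: 1, 5: 1, 4: 1}
See 3: counts = {1: 1, 5: 1, 4: 1, 3: 1}
See 2: counts = {1: 1, 5: 1, 4: 1, 3: 1, 2: 1}
See 3: counts = {1: 1, 5: 1, 4: 1, 3: 2, 2: 1}
See 5: counts = {1: 1, 5: 2, 4: 1, 3: 2, 2: 1}
See 5: counts = {1: 1, 5: 3, 4: 1, 3: 2, 2: 1}

{1: 1, 5: 3, 4: 1, 3: 2, 2: 1}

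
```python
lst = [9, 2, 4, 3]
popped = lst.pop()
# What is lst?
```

[9, 2, 4]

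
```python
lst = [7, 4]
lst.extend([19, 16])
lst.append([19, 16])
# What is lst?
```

After line 1: lst = [7, 4]
After line 2 (extend unpacks [19, 16]): lst = [7, 4, 19, 16]
After line 3 (append adds [19, 16] as single element): lst = [7, 4, 19, 16, [19, 16]]

[7, 4, 19, 16, [19, 16]]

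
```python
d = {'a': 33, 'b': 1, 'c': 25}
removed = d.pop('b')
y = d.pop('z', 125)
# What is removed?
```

After line 1: d = {'a': 33, 'b': 1, 'c': 25}
After line 2 (pop 'b' returns 1): d = {'a': 33, 'c': 25}, removed = 1
After line 3 (pop 'z' missing, returns default 125): d = {'a': 33, 'c': 25}, y = 125

1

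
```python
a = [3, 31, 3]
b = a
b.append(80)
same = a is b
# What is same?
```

After line 1: a = [3, 31, 3]
After line 2 (b = a is an alias, same object): a = [3, 31, 3], b = [3, 31, 3]
After line 3 (b.append mutates the shared list): a = [3, 31, 3, 80], b = [3, 31, 3, 80]
After line 4 (same = a is b; same object -> True): same = True

True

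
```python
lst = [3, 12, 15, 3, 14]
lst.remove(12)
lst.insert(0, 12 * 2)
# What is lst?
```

After line 1: lst = [3, 12, 15, 3, 14]
After line 2 (remove first 12): lst = [3, 15, 3, 14]
After line 3 (insert 24 at index 0): lst = [24, 3, 15, 3, 14]

[24, 3, 15, 3, 14]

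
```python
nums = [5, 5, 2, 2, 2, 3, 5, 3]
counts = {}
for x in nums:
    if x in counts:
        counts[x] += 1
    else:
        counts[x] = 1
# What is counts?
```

Initial: counts = {}, nums = [5, 5, 2, 2, 2, 3, 5, 3]
See 5: counts = {5: 1}
See 5: counts = {5: 2}
See 2: counts = {5: 2, 2: 1}
See 2: counts = {5: 2, 2: 2}
See 2: counts = {5: 2, 2: 3}
See 3: counts = {5: 2, 2: 3, 3: 1}
See 5: counts = {5: 3, 2: 3, 3: 1}
See 3: counts = {5: 3, 2: 3, 3: 2}

{5: 3, 2: 3, 3: 2}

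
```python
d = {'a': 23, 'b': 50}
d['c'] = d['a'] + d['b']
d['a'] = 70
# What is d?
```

After line 1: d = {'a': 23, 'b': 50}
After line 2 (d['c'] = 23 + 50): d = {'a': 23, 'b': 50, 'c': 73}
After line 3: d = {'a': 70, 'b': 50, 'c': 73}

{'a': 70, 'b': 50, 'c': 73}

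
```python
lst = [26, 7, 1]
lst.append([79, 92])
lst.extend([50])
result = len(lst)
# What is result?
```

After line 1: lst = [26, 7, 1]
After line 2 (append adds [79, 92] as single element): lst = [26, 7, 1, [79, 92]]
After line 3 (extend unpacks [50], adds 50): lst = [26, 7, 1, [79, 92], 50]
After line 4: result = len(lst) = 5

5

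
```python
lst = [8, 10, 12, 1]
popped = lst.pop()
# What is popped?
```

1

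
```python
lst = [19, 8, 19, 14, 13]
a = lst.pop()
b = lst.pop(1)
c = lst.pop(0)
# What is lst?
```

After line 1: lst = [19, 8, 19, 14, 13]
After line 2 (pop() -> a = 13): lst = [19, 8, 19, 14]
After line 3 (pop(1) -> b = 8): lst = [19, 19, 14]
After line 4 (pop(0) -> c = 19): lst = [19, 14]

[19, 14]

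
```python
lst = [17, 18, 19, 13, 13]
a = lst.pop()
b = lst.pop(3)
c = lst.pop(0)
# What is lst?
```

After line 1: lst = [17, 18, 19, 13, 13]
After line 2 (pop() -> a = 13): lst = [17, 18, 19, 13]
After line 3 (pop(3) -> b = 13): lst = [17, 18, 19]
After line 4 (pop(0) -> c = 17): lst = [18, 19]

[18, 19]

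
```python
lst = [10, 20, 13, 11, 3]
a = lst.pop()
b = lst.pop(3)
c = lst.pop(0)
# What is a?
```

After line 1: lst = [10, 20, 13, 11, 3]
After line 2 (pop() -> a = 3): lst = [10, 20, 13, 11]
After line 3 (pop(3) -> b = 11): lst = [10, 20, 13]
After line 4 (pop(0) -> c = 10): lst = [20, 13]

3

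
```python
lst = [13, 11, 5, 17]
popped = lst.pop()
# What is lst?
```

[13, 11, 5]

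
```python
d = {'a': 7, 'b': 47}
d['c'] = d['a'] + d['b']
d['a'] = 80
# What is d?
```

After line 1: d = {'a': 7, 'b': 47}
After line 2 (d['c'] = 7 + 47): d = {'a': 7, 'b': 47, 'c': 54}
After line 3: d = {'a': 80, 'b': 47, 'c': 54}

{'a': 80, 'b': 47, 'c': 54}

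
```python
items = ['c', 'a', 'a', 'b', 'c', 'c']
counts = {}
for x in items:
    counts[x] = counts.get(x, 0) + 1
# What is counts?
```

Initial: counts = {}, items = ['c', 'a', 'a', 'b', 'c', 'c']
See 'c': counts = {'c': 1}
See 'a': counts = {'c': 1, 'a': 1}
See 'a': counts = {'c': 1, 'a': 2}
See 'b': counts = {'c': 1, 'a': 2, 'b': 1}
See 'c': counts = {'c': 2, 'a': 2, 'b': 1}
See 'c': counts = {'c': 3, 'a': 2, 'b': 1}

{'c': 3, 'a': 2, 'b': 1}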